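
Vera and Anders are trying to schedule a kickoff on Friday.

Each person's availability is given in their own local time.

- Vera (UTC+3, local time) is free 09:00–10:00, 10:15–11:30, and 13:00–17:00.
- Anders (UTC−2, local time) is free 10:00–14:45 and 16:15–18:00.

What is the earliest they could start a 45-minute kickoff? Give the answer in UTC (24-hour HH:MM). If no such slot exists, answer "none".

12:00

Vera → UTC: 06:00–07:00, 07:15–08:30, 10:00–14:00.
Anders → UTC: 12:00–16:45, 18:15–20:00.
Vera ∩ Anders: 12:00–14:00.
Windows ≥ 45 min: 12:00–14:00.
Earliest such window starts at 12:00.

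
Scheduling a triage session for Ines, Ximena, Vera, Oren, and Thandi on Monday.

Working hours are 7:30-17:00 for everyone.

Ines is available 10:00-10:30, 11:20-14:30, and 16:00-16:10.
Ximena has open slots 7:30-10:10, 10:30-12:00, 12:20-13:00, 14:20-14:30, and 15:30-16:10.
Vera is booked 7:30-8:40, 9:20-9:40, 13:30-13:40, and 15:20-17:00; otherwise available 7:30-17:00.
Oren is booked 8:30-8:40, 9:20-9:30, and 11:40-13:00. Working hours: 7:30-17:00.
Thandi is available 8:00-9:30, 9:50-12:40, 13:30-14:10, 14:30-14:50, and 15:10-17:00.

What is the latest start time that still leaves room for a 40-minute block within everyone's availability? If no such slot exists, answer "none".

Vera free within 07:30–17:00: 08:40–09:20, 09:40–13:30, 13:40–15:20.
Oren free within 07:30–17:00: 07:30–08:30, 08:40–09:20, 09:30–11:40, 13:00–17:00.
Ines ∩ Ximena: 10:00–10:10, 11:20–12:00, 12:20–13:00, 14:20–14:30, 16:00–16:10.
Ines ∩ Ximena ∩ Vera: 10:00–10:10, 11:20–12:00, 12:20–13:00, 14:20–14:30.
Ines ∩ Ximena ∩ Vera ∩ Oren: 10:00–10:10, 11:20–11:40, 14:20–14:30.
Ines ∩ Ximena ∩ Vera ∩ Oren ∩ Thandi: 10:00–10:10, 11:20–11:40.
Windows ≥ 40 min: (none).

none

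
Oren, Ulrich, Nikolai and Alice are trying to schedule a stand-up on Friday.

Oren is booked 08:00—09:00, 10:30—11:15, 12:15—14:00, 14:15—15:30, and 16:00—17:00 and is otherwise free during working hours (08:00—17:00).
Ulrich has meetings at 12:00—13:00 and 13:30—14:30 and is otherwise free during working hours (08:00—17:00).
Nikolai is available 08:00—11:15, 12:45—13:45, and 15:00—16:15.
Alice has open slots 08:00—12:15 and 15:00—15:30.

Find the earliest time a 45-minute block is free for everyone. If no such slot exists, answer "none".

Oren free within 08:00–17:00: 09:00–10:30, 11:15–12:15, 14:00–14:15, 15:30–16:00.
Ulrich free within 08:00–17:00: 08:00–12:00, 13:00–13:30, 14:30–17:00.
Oren ∩ Ulrich: 09:00–10:30, 11:15–12:00, 15:30–16:00.
Oren ∩ Ulrich ∩ Nikolai: 09:00–10:30, 15:30–16:00.
Oren ∩ Ulrich ∩ Nikolai ∩ Alice: 09:00–10:30.
Windows ≥ 45 min: 09:00–10:30.
Earliest such window starts at 09:00.

09:00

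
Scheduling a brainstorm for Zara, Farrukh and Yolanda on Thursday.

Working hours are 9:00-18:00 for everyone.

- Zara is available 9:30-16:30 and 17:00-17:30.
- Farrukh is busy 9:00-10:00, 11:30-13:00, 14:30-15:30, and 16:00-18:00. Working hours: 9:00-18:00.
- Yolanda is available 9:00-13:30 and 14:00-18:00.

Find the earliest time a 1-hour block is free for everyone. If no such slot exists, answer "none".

Farrukh free within 09:00–18:00: 10:00–11:30, 13:00–14:30, 15:30–16:00.
Zara ∩ Farrukh: 10:00–11:30, 13:00–14:30, 15:30–16:00.
Zara ∩ Farrukh ∩ Yolanda: 10:00–11:30, 13:00–13:30, 14:00–14:30, 15:30–16:00.
Windows ≥ 60 min: 10:00–11:30.
Earliest such window starts at 10:00.

10:00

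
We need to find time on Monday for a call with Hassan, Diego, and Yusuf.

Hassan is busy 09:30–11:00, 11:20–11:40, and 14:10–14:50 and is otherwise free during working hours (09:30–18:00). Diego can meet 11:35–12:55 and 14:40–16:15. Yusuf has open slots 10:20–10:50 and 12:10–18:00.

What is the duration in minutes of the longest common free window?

Hassan free within 09:30–18:00: 11:00–11:20, 11:40–14:10, 14:50–18:00.
Hassan ∩ Diego: 11:40–12:55, 14:50–16:15.
Hassan ∩ Diego ∩ Yusuf: 12:10–12:55, 14:50–16:15.
Common window lengths: 45, 85 min; longest is 85.

85 minutes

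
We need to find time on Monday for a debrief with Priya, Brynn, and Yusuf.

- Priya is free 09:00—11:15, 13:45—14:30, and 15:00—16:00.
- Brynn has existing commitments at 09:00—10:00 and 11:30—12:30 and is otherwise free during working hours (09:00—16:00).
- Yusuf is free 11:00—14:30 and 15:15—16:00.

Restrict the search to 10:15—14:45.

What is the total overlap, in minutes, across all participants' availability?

60 minutes

Brynn free within 09:00–16:00: 10:00–11:30, 12:30–16:00.
Priya ∩ Brynn: 10:00–11:15, 13:45–14:30, 15:00–16:00.
Priya ∩ Brynn ∩ Yusuf: 11:00–11:15, 13:45–14:30, 15:15–16:00.
Restricted to 10:15–14:45: 11:00–11:15, 13:45–14:30.
Total common minutes: 15 + 45 = 60.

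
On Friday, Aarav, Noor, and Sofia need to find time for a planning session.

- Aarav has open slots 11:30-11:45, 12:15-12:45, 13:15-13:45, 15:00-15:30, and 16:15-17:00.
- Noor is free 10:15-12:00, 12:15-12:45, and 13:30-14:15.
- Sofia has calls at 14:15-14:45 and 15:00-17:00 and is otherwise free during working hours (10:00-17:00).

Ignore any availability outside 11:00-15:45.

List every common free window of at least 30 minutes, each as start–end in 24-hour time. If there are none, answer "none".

Sofia free within 10:00–17:00: 10:00–14:15, 14:45–15:00.
Aarav ∩ Noor: 11:30–11:45, 12:15–12:45, 13:30–13:45.
Aarav ∩ Noor ∩ Sofia: 11:30–11:45, 12:15–12:45, 13:30–13:45.
Restricted to 11:00–15:45: 11:30–11:45, 12:15–12:45, 13:30–13:45.
Windows ≥ 30 min: 12:15–12:45.

12:15–12:45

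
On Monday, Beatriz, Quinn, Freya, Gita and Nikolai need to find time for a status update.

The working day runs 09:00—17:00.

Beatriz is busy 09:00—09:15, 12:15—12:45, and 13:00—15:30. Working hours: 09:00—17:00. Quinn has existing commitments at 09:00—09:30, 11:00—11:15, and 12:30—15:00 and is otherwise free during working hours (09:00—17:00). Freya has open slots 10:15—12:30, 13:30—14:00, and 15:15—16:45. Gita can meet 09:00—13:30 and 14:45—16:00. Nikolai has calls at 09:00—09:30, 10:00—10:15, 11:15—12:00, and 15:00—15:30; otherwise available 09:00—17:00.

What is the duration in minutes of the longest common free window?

Beatriz free within 09:00–17:00: 09:15–12:15, 12:45–13:00, 15:30–17:00.
Quinn free within 09:00–17:00: 09:30–11:00, 11:15–12:30, 15:00–17:00.
Nikolai free within 09:00–17:00: 09:30–10:00, 10:15–11:15, 12:00–15:00, 15:30–17:00.
Beatriz ∩ Quinn: 09:30–11:00, 11:15–12:15, 15:30–17:00.
Beatriz ∩ Quinn ∩ Freya: 10:15–11:00, 11:15–12:15, 15:30–16:45.
Beatriz ∩ Quinn ∩ Freya ∩ Gita: 10:15–11:00, 11:15–12:15, 15:30–16:00.
Beatriz ∩ Quinn ∩ Freya ∩ Gita ∩ Nikolai: 10:15–11:00, 12:00–12:15, 15:30–16:00.
Common window lengths: 45, 15, 30 min; longest is 45.

45 minutes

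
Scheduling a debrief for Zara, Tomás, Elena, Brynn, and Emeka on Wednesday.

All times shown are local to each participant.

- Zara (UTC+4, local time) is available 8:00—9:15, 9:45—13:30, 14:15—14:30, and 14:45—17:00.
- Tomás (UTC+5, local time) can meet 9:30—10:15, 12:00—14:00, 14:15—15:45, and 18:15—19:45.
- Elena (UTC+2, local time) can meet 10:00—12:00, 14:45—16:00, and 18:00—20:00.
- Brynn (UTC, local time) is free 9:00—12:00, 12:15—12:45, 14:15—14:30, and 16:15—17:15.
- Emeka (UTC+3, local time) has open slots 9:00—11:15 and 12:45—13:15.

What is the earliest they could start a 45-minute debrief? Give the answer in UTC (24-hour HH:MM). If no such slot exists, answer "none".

none

Zara → UTC: 04:00–05:15, 05:45–09:30, 10:15–10:30, 10:45–13:00.
Tomás → UTC: 04:30–05:15, 07:00–09:00, 09:15–10:45, 13:15–14:45.
Elena → UTC: 08:00–10:00, 12:45–14:00, 16:00–18:00.
Brynn → UTC: 09:00–12:00, 12:15–12:45, 14:15–14:30, 16:15–17:15.
Emeka → UTC: 06:00–08:15, 09:45–10:15.
Zara ∩ Tomás: 04:30–05:15, 07:00–09:00, 09:15–09:30, 10:15–10:30.
Zara ∩ Tomás ∩ Elena: 08:00–09:00, 09:15–09:30.
Zara ∩ Tomás ∩ Elena ∩ Brynn: 09:15–09:30.
Zara ∩ Tomás ∩ Elena ∩ Brynn ∩ Emeka: (none).
Windows ≥ 45 min: (none).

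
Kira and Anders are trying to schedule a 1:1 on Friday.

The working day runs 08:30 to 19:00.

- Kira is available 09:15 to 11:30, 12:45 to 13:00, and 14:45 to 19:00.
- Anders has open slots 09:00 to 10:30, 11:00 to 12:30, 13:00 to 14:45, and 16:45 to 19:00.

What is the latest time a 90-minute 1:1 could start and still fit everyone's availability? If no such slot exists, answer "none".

Kira ∩ Anders: 09:15–10:30, 11:00–11:30, 16:45–19:00.
Windows ≥ 90 min: 16:45–19:00.
Latest start in the last window 16:45–19:00 is 19:00 − 90 min = 17:30.

17:30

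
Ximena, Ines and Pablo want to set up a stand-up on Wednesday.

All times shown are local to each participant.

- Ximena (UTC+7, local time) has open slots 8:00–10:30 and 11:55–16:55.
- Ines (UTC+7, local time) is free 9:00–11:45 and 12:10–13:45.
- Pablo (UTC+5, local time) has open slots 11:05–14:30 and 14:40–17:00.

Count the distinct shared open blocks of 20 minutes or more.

Ximena → UTC: 01:00–03:30, 04:55–09:55.
Ines → UTC: 02:00–04:45, 05:10–06:45.
Pablo → UTC: 06:05–09:30, 09:40–12:00.
Ximena ∩ Ines: 02:00–03:30, 05:10–06:45.
Ximena ∩ Ines ∩ Pablo: 06:05–06:45.
Windows ≥ 20 min: 06:05–06:45.
That's 1 window.

1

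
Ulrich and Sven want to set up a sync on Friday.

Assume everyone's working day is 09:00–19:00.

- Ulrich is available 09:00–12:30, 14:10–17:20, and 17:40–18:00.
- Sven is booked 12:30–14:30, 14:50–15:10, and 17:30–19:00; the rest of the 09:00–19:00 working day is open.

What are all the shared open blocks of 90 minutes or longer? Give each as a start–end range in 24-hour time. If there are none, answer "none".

Sven free within 09:00–19:00: 09:00–12:30, 14:30–14:50, 15:10–17:30.
Ulrich ∩ Sven: 09:00–12:30, 14:30–14:50, 15:10–17:20.
Windows ≥ 90 min: 09:00–12:30, 15:10–17:20.

09:00–12:30, 15:10–17:20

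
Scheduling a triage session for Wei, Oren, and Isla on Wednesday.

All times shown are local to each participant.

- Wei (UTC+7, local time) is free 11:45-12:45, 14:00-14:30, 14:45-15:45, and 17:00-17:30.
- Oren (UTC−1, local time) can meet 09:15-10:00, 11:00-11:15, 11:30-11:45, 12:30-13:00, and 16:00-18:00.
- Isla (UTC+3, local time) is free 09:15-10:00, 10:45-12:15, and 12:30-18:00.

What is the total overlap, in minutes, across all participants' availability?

Wei → UTC: 04:45–05:45, 07:00–07:30, 07:45–08:45, 10:00–10:30.
Oren → UTC: 10:15–11:00, 12:00–12:15, 12:30–12:45, 13:30–14:00, 17:00–19:00.
Isla → UTC: 06:15–07:00, 07:45–09:15, 09:30–15:00.
Wei ∩ Oren: 10:15–10:30.
Wei ∩ Oren ∩ Isla: 10:15–10:30.
Total common minutes: 15.

15 minutes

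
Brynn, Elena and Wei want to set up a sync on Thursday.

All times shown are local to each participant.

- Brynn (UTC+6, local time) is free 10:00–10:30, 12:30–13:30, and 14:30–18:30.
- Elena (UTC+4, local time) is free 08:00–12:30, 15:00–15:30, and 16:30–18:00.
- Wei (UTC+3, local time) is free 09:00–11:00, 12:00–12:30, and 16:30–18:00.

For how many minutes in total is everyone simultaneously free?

Brynn → UTC: 04:00–04:30, 06:30–07:30, 08:30–12:30.
Elena → UTC: 04:00–08:30, 11:00–11:30, 12:30–14:00.
Wei → UTC: 06:00–08:00, 09:00–09:30, 13:30–15:00.
Brynn ∩ Elena: 04:00–04:30, 06:30–07:30, 11:00–11:30.
Brynn ∩ Elena ∩ Wei: 06:30–07:30.
Total common minutes: 60.

60 minutes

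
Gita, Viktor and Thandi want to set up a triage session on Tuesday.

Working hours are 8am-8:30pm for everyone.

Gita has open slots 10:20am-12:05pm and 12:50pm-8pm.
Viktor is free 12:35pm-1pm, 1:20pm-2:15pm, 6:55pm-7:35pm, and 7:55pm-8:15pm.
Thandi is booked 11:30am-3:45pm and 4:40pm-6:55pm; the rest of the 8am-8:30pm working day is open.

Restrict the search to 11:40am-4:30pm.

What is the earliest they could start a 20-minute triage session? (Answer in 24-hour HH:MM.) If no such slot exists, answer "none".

Thandi free within 08:00–20:30: 08:00–11:30, 15:45–16:40, 18:55–20:30.
Gita ∩ Viktor: 12:50–13:00, 13:20–14:15, 18:55–19:35, 19:55–20:00.
Gita ∩ Viktor ∩ Thandi: 18:55–19:35, 19:55–20:00.
Restricted to 11:40–16:30: (none).
Windows ≥ 20 min: (none).

none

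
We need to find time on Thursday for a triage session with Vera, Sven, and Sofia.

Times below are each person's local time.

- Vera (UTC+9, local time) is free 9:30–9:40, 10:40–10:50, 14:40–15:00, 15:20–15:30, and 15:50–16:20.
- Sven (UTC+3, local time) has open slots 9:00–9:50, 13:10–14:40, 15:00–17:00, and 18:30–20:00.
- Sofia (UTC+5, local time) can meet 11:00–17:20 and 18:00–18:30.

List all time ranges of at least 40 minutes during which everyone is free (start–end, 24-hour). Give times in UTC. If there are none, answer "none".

none

Vera → UTC: 00:30–00:40, 01:40–01:50, 05:40–06:00, 06:20–06:30, 06:50–07:20.
Sven → UTC: 06:00–06:50, 10:10–11:40, 12:00–14:00, 15:30–17:00.
Sofia → UTC: 06:00–12:20, 13:00–13:30.
Vera ∩ Sven: 06:20–06:30.
Vera ∩ Sven ∩ Sofia: 06:20–06:30.
Windows ≥ 40 min: (none).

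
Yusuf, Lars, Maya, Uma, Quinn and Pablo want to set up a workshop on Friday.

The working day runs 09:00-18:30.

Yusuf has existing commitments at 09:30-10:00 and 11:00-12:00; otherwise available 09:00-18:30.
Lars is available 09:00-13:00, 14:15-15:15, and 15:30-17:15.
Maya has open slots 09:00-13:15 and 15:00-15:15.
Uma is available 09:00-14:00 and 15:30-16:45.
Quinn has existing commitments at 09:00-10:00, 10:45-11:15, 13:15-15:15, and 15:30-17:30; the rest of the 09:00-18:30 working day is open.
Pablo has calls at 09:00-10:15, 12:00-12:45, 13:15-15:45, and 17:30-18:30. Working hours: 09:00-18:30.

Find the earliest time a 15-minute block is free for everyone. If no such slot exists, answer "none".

Yusuf free within 09:00–18:30: 09:00–09:30, 10:00–11:00, 12:00–18:30.
Quinn free within 09:00–18:30: 10:00–10:45, 11:15–13:15, 15:15–15:30, 17:30–18:30.
Pablo free within 09:00–18:30: 10:15–12:00, 12:45–13:15, 15:45–17:30.
Yusuf ∩ Lars: 09:00–09:30, 10:00–11:00, 12:00–13:00, 14:15–15:15, 15:30–17:15.
Yusuf ∩ Lars ∩ Maya: 09:00–09:30, 10:00–11:00, 12:00–13:00, 15:00–15:15.
Yusuf ∩ Lars ∩ Maya ∩ Uma: 09:00–09:30, 10:00–11:00, 12:00–13:00.
Yusuf ∩ Lars ∩ Maya ∩ Uma ∩ Quinn: 10:00–10:45, 12:00–13:00.
Yusuf ∩ Lars ∩ Maya ∩ Uma ∩ Quinn ∩ Pablo: 10:15–10:45, 12:45–13:00.
Windows ≥ 15 min: 10:15–10:45, 12:45–13:00.
Earliest such window starts at 10:15.

10:15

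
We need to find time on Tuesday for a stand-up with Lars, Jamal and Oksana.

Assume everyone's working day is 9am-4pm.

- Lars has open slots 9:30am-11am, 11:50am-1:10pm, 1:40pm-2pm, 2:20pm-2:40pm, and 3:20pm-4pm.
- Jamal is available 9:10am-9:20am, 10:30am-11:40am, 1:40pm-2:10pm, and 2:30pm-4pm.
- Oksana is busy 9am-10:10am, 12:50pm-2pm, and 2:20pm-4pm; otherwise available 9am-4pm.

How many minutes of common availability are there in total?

30 minutes

Oksana free within 09:00–16:00: 10:10–12:50, 14:00–14:20.
Lars ∩ Jamal: 10:30–11:00, 13:40–14:00, 14:30–14:40, 15:20–16:00.
Lars ∩ Jamal ∩ Oksana: 10:30–11:00.
Total common minutes: 30.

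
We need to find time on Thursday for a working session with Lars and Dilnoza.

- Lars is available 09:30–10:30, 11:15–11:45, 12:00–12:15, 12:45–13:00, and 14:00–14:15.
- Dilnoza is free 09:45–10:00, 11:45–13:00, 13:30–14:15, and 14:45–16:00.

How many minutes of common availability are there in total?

Lars ∩ Dilnoza: 09:45–10:00, 12:00–12:15, 12:45–13:00, 14:00–14:15.
Total common minutes: 15 + 15 + 15 + 15 = 60.

60 minutes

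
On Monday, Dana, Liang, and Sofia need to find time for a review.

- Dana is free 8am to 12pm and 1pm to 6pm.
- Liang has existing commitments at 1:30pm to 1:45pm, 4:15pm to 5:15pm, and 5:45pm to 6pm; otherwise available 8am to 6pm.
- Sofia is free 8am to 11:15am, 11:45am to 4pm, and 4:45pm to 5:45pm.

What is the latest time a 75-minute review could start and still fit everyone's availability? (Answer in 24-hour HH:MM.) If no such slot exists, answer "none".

14:45

Liang free within 08:00–18:00: 08:00–13:30, 13:45–16:15, 17:15–17:45.
Dana ∩ Liang: 08:00–12:00, 13:00–13:30, 13:45–16:15, 17:15–17:45.
Dana ∩ Liang ∩ Sofia: 08:00–11:15, 11:45–12:00, 13:00–13:30, 13:45–16:00, 17:15–17:45.
Windows ≥ 75 min: 08:00–11:15, 13:45–16:00.
Latest start in the last window 13:45–16:00 is 16:00 − 75 min = 14:45.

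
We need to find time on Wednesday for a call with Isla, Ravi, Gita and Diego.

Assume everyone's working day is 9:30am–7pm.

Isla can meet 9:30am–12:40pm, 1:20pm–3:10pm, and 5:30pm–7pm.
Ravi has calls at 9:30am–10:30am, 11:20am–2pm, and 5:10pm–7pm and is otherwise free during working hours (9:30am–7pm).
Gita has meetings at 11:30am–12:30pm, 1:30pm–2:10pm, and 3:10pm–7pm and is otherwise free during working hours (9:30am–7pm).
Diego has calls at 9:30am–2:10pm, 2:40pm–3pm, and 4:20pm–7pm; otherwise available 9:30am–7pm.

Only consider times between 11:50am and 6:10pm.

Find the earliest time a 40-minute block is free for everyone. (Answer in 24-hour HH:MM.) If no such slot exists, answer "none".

none

Ravi free within 09:30–19:00: 10:30–11:20, 14:00–17:10.
Gita free within 09:30–19:00: 09:30–11:30, 12:30–13:30, 14:10–15:10.
Diego free within 09:30–19:00: 14:10–14:40, 15:00–16:20.
Isla ∩ Ravi: 10:30–11:20, 14:00–15:10.
Isla ∩ Ravi ∩ Gita: 10:30–11:20, 14:10–15:10.
Isla ∩ Ravi ∩ Gita ∩ Diego: 14:10–14:40, 15:00–15:10.
Restricted to 11:50–18:10: 14:10–14:40, 15:00–15:10.
Windows ≥ 40 min: (none).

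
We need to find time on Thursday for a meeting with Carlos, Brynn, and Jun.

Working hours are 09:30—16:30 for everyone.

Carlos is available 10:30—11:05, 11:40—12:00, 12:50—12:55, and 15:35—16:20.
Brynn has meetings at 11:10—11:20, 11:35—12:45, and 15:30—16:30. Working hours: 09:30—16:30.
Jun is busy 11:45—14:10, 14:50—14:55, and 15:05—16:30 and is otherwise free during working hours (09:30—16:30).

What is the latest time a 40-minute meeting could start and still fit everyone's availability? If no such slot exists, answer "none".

Brynn free within 09:30–16:30: 09:30–11:10, 11:20–11:35, 12:45–15:30.
Jun free within 09:30–16:30: 09:30–11:45, 14:10–14:50, 14:55–15:05.
Carlos ∩ Brynn: 10:30–11:05, 12:50–12:55.
Carlos ∩ Brynn ∩ Jun: 10:30–11:05.
Windows ≥ 40 min: (none).

none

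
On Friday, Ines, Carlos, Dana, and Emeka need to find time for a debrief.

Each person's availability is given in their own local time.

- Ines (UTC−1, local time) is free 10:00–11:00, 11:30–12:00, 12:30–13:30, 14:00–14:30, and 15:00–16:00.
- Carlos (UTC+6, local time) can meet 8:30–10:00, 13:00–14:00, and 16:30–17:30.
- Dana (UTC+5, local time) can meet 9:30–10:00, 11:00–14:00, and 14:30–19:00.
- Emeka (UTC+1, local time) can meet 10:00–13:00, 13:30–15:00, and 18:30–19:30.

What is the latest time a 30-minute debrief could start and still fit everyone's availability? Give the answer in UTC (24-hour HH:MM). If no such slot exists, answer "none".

11:00

Ines → UTC: 11:00–12:00, 12:30–13:00, 13:30–14:30, 15:00–15:30, 16:00–17:00.
Carlos → UTC: 02:30–04:00, 07:00–08:00, 10:30–11:30.
Dana → UTC: 04:30–05:00, 06:00–09:00, 09:30–14:00.
Emeka → UTC: 09:00–12:00, 12:30–14:00, 17:30–18:30.
Ines ∩ Carlos: 11:00–11:30.
Ines ∩ Carlos ∩ Dana: 11:00–11:30.
Ines ∩ Carlos ∩ Dana ∩ Emeka: 11:00–11:30.
Windows ≥ 30 min: 11:00–11:30.
Latest start in the last window 11:00–11:30 is 11:30 − 30 min = 11:00.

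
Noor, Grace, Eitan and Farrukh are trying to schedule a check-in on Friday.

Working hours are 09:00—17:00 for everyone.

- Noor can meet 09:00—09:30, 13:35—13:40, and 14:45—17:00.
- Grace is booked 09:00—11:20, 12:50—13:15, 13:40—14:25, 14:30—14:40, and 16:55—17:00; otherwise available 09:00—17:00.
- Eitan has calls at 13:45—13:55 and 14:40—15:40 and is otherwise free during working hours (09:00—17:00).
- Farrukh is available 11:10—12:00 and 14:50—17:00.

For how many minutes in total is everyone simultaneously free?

75 minutes

Grace free within 09:00–17:00: 11:20–12:50, 13:15–13:40, 14:25–14:30, 14:40–16:55.
Eitan free within 09:00–17:00: 09:00–13:45, 13:55–14:40, 15:40–17:00.
Noor ∩ Grace: 13:35–13:40, 14:45–16:55.
Noor ∩ Grace ∩ Eitan: 13:35–13:40, 15:40–16:55.
Noor ∩ Grace ∩ Eitan ∩ Farrukh: 15:40–16:55.
Total common minutes: 75.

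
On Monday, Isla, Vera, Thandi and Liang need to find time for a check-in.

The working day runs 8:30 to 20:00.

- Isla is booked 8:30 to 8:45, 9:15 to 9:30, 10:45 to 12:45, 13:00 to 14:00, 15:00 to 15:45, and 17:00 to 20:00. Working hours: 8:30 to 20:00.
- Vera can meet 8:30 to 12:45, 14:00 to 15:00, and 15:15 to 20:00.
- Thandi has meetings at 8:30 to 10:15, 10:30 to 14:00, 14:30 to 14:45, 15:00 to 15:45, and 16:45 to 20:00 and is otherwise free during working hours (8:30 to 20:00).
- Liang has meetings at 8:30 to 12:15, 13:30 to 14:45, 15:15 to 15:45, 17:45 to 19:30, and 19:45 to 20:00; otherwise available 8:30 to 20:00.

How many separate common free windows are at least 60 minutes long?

1

Isla free within 08:30–20:00: 08:45–09:15, 09:30–10:45, 12:45–13:00, 14:00–15:00, 15:45–17:00.
Thandi free within 08:30–20:00: 10:15–10:30, 14:00–14:30, 14:45–15:00, 15:45–16:45.
Liang free within 08:30–20:00: 12:15–13:30, 14:45–15:15, 15:45–17:45, 19:30–19:45.
Isla ∩ Vera: 08:45–09:15, 09:30–10:45, 14:00–15:00, 15:45–17:00.
Isla ∩ Vera ∩ Thandi: 10:15–10:30, 14:00–14:30, 14:45–15:00, 15:45–16:45.
Isla ∩ Vera ∩ Thandi ∩ Liang: 14:45–15:00, 15:45–16:45.
Windows ≥ 60 min: 15:45–16:45.
That's 1 window.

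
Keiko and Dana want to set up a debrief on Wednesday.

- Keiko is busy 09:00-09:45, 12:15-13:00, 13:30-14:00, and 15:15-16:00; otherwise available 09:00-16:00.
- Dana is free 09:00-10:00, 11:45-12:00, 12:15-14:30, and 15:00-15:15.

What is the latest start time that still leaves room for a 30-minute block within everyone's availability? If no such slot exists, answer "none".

Keiko free within 09:00–16:00: 09:45–12:15, 13:00–13:30, 14:00–15:15.
Keiko ∩ Dana: 09:45–10:00, 11:45–12:00, 13:00–13:30, 14:00–14:30, 15:00–15:15.
Windows ≥ 30 min: 13:00–13:30, 14:00–14:30.
Latest start in the last window 14:00–14:30 is 14:30 − 30 min = 14:00.

14:00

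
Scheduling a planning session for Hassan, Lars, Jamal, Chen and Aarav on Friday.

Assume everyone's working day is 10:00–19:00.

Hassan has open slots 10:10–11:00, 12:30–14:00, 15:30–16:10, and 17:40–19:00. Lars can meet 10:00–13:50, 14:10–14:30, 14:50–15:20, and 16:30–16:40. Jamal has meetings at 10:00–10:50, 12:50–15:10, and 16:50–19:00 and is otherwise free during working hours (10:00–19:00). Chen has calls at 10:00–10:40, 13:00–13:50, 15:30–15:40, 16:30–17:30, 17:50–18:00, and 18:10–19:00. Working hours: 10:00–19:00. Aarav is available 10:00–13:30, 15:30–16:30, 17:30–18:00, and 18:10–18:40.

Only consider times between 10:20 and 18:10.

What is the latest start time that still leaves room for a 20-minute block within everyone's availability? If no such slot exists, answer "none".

12:30

Jamal free within 10:00–19:00: 10:50–12:50, 15:10–16:50.
Chen free within 10:00–19:00: 10:40–13:00, 13:50–15:30, 15:40–16:30, 17:30–17:50, 18:00–18:10.
Hassan ∩ Lars: 10:10–11:00, 12:30–13:50.
Hassan ∩ Lars ∩ Jamal: 10:50–11:00, 12:30–12:50.
Hassan ∩ Lars ∩ Jamal ∩ Chen: 10:50–11:00, 12:30–12:50.
Hassan ∩ Lars ∩ Jamal ∩ Chen ∩ Aarav: 10:50–11:00, 12:30–12:50.
Restricted to 10:20–18:10: 10:50–11:00, 12:30–12:50.
Windows ≥ 20 min: 12:30–12:50.
Latest start in the last window 12:30–12:50 is 12:50 − 20 min = 12:30.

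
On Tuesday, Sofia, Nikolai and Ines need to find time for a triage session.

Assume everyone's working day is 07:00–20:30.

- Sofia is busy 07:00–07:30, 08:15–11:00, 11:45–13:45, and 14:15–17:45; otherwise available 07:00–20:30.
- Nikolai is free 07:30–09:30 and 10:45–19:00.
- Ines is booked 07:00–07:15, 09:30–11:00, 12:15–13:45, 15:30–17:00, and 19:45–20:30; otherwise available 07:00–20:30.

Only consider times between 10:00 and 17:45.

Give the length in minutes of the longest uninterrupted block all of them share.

45 minutes

Sofia free within 07:00–20:30: 07:30–08:15, 11:00–11:45, 13:45–14:15, 17:45–20:30.
Ines free within 07:00–20:30: 07:15–09:30, 11:00–12:15, 13:45–15:30, 17:00–19:45.
Sofia ∩ Nikolai: 07:30–08:15, 11:00–11:45, 13:45–14:15, 17:45–19:00.
Sofia ∩ Nikolai ∩ Ines: 07:30–08:15, 11:00–11:45, 13:45–14:15, 17:45–19:00.
Restricted to 10:00–17:45: 11:00–11:45, 13:45–14:15.
Common window lengths: 45, 30 min; longest is 45.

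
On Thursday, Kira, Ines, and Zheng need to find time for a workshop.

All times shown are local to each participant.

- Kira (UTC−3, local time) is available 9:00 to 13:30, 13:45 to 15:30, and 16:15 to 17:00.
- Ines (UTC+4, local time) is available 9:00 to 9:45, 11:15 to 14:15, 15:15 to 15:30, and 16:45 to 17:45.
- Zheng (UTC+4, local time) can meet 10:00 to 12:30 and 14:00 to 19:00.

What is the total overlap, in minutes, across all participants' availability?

Kira → UTC: 12:00–16:30, 16:45–18:30, 19:15–20:00.
Ines → UTC: 05:00–05:45, 07:15–10:15, 11:15–11:30, 12:45–13:45.
Zheng → UTC: 06:00–08:30, 10:00–15:00.
Kira ∩ Ines: 12:45–13:45.
Kira ∩ Ines ∩ Zheng: 12:45–13:45.
Total common minutes: 60.

60 minutes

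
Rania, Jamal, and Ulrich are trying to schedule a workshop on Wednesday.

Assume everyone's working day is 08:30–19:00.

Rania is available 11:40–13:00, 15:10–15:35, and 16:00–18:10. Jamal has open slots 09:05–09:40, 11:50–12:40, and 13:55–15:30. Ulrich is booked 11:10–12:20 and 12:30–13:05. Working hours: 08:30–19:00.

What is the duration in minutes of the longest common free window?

20 minutes

Ulrich free within 08:30–19:00: 08:30–11:10, 12:20–12:30, 13:05–19:00.
Rania ∩ Jamal: 11:50–12:40, 15:10–15:30.
Rania ∩ Jamal ∩ Ulrich: 12:20–12:30, 15:10–15:30.
Common window lengths: 10, 20 min; longest is 20.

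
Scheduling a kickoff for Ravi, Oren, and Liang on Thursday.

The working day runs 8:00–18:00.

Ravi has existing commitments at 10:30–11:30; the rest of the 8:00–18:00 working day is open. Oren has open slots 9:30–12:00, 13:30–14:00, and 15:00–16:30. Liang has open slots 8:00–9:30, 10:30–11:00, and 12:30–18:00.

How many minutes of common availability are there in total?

120 minutes

Ravi free within 08:00–18:00: 08:00–10:30, 11:30–18:00.
Ravi ∩ Oren: 09:30–10:30, 11:30–12:00, 13:30–14:00, 15:00–16:30.
Ravi ∩ Oren ∩ Liang: 13:30–14:00, 15:00–16:30.
Total common minutes: 30 + 90 = 120.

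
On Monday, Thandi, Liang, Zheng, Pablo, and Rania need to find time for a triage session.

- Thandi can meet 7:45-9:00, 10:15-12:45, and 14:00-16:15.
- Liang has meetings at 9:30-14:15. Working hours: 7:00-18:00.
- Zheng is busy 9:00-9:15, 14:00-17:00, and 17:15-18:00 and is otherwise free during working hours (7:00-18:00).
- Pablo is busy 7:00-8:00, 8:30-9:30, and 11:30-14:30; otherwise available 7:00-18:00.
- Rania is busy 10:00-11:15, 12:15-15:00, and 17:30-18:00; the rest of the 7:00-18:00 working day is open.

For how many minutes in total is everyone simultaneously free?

Liang free within 07:00–18:00: 07:00–09:30, 14:15–18:00.
Zheng free within 07:00–18:00: 07:00–09:00, 09:15–14:00, 17:00–17:15.
Pablo free within 07:00–18:00: 08:00–08:30, 09:30–11:30, 14:30–18:00.
Rania free within 07:00–18:00: 07:00–10:00, 11:15–12:15, 15:00–17:30.
Thandi ∩ Liang: 07:45–09:00, 14:15–16:15.
Thandi ∩ Liang ∩ Zheng: 07:45–09:00.
Thandi ∩ Liang ∩ Zheng ∩ Pablo: 08:00–08:30.
Thandi ∩ Liang ∩ Zheng ∩ Pablo ∩ Rania: 08:00–08:30.
Total common minutes: 30.

30 minutes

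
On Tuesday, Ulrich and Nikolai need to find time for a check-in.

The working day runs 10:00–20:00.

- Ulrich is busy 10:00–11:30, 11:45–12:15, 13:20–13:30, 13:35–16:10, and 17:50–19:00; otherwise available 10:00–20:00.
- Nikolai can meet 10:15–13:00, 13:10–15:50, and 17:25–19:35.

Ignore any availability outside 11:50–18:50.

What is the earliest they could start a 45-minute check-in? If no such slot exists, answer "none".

Ulrich free within 10:00–20:00: 11:30–11:45, 12:15–13:20, 13:30–13:35, 16:10–17:50, 19:00–20:00.
Ulrich ∩ Nikolai: 11:30–11:45, 12:15–13:00, 13:10–13:20, 13:30–13:35, 17:25–17:50, 19:00–19:35.
Restricted to 11:50–18:50: 12:15–13:00, 13:10–13:20, 13:30–13:35, 17:25–17:50.
Windows ≥ 45 min: 12:15–13:00.
Earliest such window starts at 12:15.

12:15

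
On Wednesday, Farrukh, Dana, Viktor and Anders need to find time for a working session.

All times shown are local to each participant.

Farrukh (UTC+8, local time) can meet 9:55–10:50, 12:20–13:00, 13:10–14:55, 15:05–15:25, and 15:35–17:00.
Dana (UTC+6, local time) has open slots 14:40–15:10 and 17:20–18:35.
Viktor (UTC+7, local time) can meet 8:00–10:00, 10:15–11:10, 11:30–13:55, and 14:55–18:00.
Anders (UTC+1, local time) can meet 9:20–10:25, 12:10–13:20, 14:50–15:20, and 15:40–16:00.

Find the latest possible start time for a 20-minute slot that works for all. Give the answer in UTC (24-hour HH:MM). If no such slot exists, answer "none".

08:40

Farrukh → UTC: 01:55–02:50, 04:20–05:00, 05:10–06:55, 07:05–07:25, 07:35–09:00.
Dana → UTC: 08:40–09:10, 11:20–12:35.
Viktor → UTC: 01:00–03:00, 03:15–04:10, 04:30–06:55, 07:55–11:00.
Anders → UTC: 08:20–09:25, 11:10–12:20, 13:50–14:20, 14:40–15:00.
Farrukh ∩ Dana: 08:40–09:00.
Farrukh ∩ Dana ∩ Viktor: 08:40–09:00.
Farrukh ∩ Dana ∩ Viktor ∩ Anders: 08:40–09:00.
Windows ≥ 20 min: 08:40–09:00.
Latest start in the last window 08:40–09:00 is 09:00 − 20 min = 08:40.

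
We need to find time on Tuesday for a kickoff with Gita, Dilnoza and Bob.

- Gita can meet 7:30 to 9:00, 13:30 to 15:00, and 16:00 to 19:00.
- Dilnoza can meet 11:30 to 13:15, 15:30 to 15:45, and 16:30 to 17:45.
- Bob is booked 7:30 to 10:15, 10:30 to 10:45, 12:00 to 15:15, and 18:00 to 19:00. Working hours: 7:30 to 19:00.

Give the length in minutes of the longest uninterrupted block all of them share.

75 minutes

Bob free within 07:30–19:00: 10:15–10:30, 10:45–12:00, 15:15–18:00.
Gita ∩ Dilnoza: 16:30–17:45.
Gita ∩ Dilnoza ∩ Bob: 16:30–17:45.
Single common window of 75 minutes.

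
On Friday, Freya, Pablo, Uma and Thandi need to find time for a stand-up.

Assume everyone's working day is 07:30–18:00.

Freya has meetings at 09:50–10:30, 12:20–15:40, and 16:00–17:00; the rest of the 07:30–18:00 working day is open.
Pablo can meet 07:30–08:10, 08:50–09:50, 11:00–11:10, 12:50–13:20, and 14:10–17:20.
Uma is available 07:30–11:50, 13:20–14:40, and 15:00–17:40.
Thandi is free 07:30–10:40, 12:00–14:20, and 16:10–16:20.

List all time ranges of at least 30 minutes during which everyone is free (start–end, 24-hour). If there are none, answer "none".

Freya free within 07:30–18:00: 07:30–09:50, 10:30–12:20, 15:40–16:00, 17:00–18:00.
Freya ∩ Pablo: 07:30–08:10, 08:50–09:50, 11:00–11:10, 15:40–16:00, 17:00–17:20.
Freya ∩ Pablo ∩ Uma: 07:30–08:10, 08:50–09:50, 11:00–11:10, 15:40–16:00, 17:00–17:20.
Freya ∩ Pablo ∩ Uma ∩ Thandi: 07:30–08:10, 08:50–09:50.
Windows ≥ 30 min: 07:30–08:10, 08:50–09:50.

07:30–08:10, 08:50–09:50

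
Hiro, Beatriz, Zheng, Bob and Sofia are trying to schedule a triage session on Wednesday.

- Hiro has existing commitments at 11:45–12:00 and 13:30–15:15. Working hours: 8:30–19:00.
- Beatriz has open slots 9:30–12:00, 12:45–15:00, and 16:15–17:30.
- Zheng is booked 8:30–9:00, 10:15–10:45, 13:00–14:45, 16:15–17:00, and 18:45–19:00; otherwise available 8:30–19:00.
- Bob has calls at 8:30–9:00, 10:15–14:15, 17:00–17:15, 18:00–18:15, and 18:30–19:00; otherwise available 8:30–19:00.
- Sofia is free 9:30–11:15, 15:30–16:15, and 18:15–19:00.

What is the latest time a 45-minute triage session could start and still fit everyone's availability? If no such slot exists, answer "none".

Hiro free within 08:30–19:00: 08:30–11:45, 12:00–13:30, 15:15–19:00.
Zheng free within 08:30–19:00: 09:00–10:15, 10:45–13:00, 14:45–16:15, 17:00–18:45.
Bob free within 08:30–19:00: 09:00–10:15, 14:15–17:00, 17:15–18:00, 18:15–18:30.
Hiro ∩ Beatriz: 09:30–11:45, 12:45–13:30, 16:15–17:30.
Hiro ∩ Beatriz ∩ Zheng: 09:30–10:15, 10:45–11:45, 12:45–13:00, 17:00–17:30.
Hiro ∩ Beatriz ∩ Zheng ∩ Bob: 09:30–10:15, 17:15–17:30.
Hiro ∩ Beatriz ∩ Zheng ∩ Bob ∩ Sofia: 09:30–10:15.
Windows ≥ 45 min: 09:30–10:15.
Latest start in the last window 09:30–10:15 is 10:15 − 45 min = 09:30.

09:30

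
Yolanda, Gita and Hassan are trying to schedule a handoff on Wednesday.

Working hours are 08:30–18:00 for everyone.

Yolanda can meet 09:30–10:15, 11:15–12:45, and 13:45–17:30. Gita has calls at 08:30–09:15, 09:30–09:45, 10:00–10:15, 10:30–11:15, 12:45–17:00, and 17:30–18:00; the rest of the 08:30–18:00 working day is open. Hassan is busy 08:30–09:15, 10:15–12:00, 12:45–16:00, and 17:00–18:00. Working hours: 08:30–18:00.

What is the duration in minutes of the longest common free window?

45 minutes

Gita free within 08:30–18:00: 09:15–09:30, 09:45–10:00, 10:15–10:30, 11:15–12:45, 17:00–17:30.
Hassan free within 08:30–18:00: 09:15–10:15, 12:00–12:45, 16:00–17:00.
Yolanda ∩ Gita: 09:45–10:00, 11:15–12:45, 17:00–17:30.
Yolanda ∩ Gita ∩ Hassan: 09:45–10:00, 12:00–12:45.
Common window lengths: 15, 45 min; longest is 45.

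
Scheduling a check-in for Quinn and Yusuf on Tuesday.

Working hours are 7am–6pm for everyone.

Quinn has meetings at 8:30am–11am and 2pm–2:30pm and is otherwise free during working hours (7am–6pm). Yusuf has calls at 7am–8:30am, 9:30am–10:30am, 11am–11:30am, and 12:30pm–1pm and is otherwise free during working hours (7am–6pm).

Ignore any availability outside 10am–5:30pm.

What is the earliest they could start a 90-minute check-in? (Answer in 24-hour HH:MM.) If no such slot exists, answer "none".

14:30

Quinn free within 07:00–18:00: 07:00–08:30, 11:00–14:00, 14:30–18:00.
Yusuf free within 07:00–18:00: 08:30–09:30, 10:30–11:00, 11:30–12:30, 13:00–18:00.
Quinn ∩ Yusuf: 11:30–12:30, 13:00–14:00, 14:30–18:00.
Restricted to 10:00–17:30: 11:30–12:30, 13:00–14:00, 14:30–17:30.
Windows ≥ 90 min: 14:30–17:30.
Earliest such window starts at 14:30.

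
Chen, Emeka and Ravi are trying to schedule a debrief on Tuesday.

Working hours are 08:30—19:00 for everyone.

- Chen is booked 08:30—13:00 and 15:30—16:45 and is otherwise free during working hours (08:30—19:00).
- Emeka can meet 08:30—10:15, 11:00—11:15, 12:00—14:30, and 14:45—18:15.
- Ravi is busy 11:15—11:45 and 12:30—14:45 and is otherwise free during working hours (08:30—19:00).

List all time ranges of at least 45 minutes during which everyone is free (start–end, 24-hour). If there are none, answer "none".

14:45–15:30, 16:45–18:15

Chen free within 08:30–19:00: 13:00–15:30, 16:45–19:00.
Ravi free within 08:30–19:00: 08:30–11:15, 11:45–12:30, 14:45–19:00.
Chen ∩ Emeka: 13:00–14:30, 14:45–15:30, 16:45–18:15.
Chen ∩ Emeka ∩ Ravi: 14:45–15:30, 16:45–18:15.
Windows ≥ 45 min: 14:45–15:30, 16:45–18:15.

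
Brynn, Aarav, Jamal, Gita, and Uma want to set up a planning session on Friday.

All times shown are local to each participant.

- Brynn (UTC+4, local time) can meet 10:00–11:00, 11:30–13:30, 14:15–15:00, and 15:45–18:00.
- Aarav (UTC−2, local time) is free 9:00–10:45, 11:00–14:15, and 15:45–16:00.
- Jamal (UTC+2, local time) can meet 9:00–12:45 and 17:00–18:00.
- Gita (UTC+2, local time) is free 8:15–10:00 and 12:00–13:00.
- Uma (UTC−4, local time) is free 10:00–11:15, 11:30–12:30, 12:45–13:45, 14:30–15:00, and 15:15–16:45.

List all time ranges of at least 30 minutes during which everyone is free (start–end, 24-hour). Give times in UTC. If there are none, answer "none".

Brynn → UTC: 06:00–07:00, 07:30–09:30, 10:15–11:00, 11:45–14:00.
Aarav → UTC: 11:00–12:45, 13:00–16:15, 17:45–18:00.
Jamal → UTC: 07:00–10:45, 15:00–16:00.
Gita → UTC: 06:15–08:00, 10:00–11:00.
Uma → UTC: 14:00–15:15, 15:30–16:30, 16:45–17:45, 18:30–19:00, 19:15–20:45.
Brynn ∩ Aarav: 11:45–12:45, 13:00–14:00.
Brynn ∩ Aarav ∩ Jamal: (none).
Brynn ∩ Aarav ∩ Jamal ∩ Gita: (none).
Brynn ∩ Aarav ∩ Jamal ∩ Gita ∩ Uma: (none).
Windows ≥ 30 min: (none).

none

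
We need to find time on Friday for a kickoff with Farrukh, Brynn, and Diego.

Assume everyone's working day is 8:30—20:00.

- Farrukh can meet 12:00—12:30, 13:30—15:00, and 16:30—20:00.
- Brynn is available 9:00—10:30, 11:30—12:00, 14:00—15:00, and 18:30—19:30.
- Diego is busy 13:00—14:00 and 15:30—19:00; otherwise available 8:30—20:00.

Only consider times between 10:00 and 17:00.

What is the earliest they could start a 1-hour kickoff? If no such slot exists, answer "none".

Diego free within 08:30–20:00: 08:30–13:00, 14:00–15:30, 19:00–20:00.
Farrukh ∩ Brynn: 14:00–15:00, 18:30–19:30.
Farrukh ∩ Brynn ∩ Diego: 14:00–15:00, 19:00–19:30.
Restricted to 10:00–17:00: 14:00–15:00.
Windows ≥ 60 min: 14:00–15:00.
Earliest such window starts at 14:00.

14:00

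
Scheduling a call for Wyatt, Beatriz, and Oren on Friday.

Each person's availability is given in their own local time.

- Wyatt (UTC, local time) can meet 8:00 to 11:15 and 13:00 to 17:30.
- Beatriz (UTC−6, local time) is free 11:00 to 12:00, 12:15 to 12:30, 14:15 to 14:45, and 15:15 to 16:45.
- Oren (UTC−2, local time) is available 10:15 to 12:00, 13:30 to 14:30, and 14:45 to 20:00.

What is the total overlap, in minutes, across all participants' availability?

Wyatt → UTC: 08:00–11:15, 13:00–17:30.
Beatriz → UTC: 17:00–18:00, 18:15–18:30, 20:15–20:45, 21:15–22:45.
Oren → UTC: 12:15–14:00, 15:30–16:30, 16:45–22:00.
Wyatt ∩ Beatriz: 17:00–17:30.
Wyatt ∩ Beatriz ∩ Oren: 17:00–17:30.
Total common minutes: 30.

30 minutes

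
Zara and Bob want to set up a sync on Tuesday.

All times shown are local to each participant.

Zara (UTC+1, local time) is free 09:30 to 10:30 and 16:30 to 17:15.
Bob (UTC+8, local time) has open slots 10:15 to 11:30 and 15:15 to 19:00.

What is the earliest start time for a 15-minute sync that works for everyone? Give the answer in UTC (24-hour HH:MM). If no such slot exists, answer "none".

Zara → UTC: 08:30–09:30, 15:30–16:15.
Bob → UTC: 02:15–03:30, 07:15–11:00.
Zara ∩ Bob: 08:30–09:30.
Windows ≥ 15 min: 08:30–09:30.
Earliest such window starts at 08:30.

08:30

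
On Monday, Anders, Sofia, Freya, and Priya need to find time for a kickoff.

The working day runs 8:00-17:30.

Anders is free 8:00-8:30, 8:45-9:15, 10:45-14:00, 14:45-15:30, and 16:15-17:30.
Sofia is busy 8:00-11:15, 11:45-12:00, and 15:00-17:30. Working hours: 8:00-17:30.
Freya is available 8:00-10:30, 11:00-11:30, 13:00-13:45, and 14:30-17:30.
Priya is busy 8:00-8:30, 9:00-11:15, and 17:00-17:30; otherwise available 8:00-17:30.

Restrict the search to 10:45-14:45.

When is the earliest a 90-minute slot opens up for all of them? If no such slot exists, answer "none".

none

Sofia free within 08:00–17:30: 11:15–11:45, 12:00–15:00.
Priya free within 08:00–17:30: 08:30–09:00, 11:15–17:00.
Anders ∩ Sofia: 11:15–11:45, 12:00–14:00, 14:45–15:00.
Anders ∩ Sofia ∩ Freya: 11:15–11:30, 13:00–13:45, 14:45–15:00.
Anders ∩ Sofia ∩ Freya ∩ Priya: 11:15–11:30, 13:00–13:45, 14:45–15:00.
Restricted to 10:45–14:45: 11:15–11:30, 13:00–13:45.
Windows ≥ 90 min: (none).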